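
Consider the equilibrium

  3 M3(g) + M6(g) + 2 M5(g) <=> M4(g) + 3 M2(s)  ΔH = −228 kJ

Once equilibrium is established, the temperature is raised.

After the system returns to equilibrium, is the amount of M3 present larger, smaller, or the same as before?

increases

The forward reaction is exothermic. Raising T favours the endothermic direction — shift to the left.
The net shift is to the left. M3 is a reactant, so its amount increases.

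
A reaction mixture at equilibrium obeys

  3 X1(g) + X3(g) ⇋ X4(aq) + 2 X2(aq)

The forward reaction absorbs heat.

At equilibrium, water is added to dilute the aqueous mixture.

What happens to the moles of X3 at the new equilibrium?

Dilution lowers every aqueous concentration by the same factor. Δn_aq = 3 − 0 = +3, so the system shifts toward the side with more dissolved moles — to the right.
The net shift is to the right. X3 is a reactant, so its amount decreases.

decreases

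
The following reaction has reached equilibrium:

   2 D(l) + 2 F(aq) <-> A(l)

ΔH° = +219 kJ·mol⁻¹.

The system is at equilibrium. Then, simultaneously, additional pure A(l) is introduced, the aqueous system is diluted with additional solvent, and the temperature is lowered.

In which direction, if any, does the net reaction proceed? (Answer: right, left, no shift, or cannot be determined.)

A is a pure liquid; its activity is 1 regardless of amount, so Q is unaffected — no shift from this change.
Dilution lowers every aqueous concentration by the same factor. Δn_aq = 0 − 2 = -2, so the system shifts toward the side with more dissolved moles — to the left.
The forward reaction is endothermic. Lowering T favours the exothermic direction — shift to the left.
Only the nonzero effect(s) matter; the net shift is to the left.

left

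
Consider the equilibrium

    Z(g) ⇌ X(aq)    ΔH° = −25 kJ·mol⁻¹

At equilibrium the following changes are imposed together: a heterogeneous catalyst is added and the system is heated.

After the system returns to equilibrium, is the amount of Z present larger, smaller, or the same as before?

increases

A catalyst speeds both forward and reverse rates equally; it changes neither Q nor K — no shift from this change.
The forward reaction is exothermic. Raising T favours the endothermic direction — shift to the left.
The net shift is to the left. Z is a reactant, so its amount increases.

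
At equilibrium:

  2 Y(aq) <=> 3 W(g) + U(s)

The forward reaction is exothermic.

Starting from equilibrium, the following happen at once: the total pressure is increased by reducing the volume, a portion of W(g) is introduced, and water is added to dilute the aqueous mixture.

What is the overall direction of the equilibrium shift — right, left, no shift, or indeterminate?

left

Gas moles: reactants 0, products 3 (Δn_gas = +3). Compression shifts the system toward the side with fewer moles of gas — to the left.
Adding W (g), a product, drives the reaction to the left.
Dilution lowers every aqueous concentration by the same factor. Δn_aq = 0 − 2 = -2, so the system shifts toward the side with more dissolved moles — to the left.
All effects act in the same direction — net shift to the left.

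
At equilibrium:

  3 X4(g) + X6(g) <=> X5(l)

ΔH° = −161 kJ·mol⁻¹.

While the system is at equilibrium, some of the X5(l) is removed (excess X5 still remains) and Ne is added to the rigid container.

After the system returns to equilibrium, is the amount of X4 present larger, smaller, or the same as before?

X5 is a pure liquid; its activity is 1 regardless of amount, so Q is unaffected — no shift from this change.
At constant volume, adding an inert gas leaves every reacting species' partial pressure unchanged, so Q is unchanged — no shift from this change.
No net shift occurs, so the amount of X4 is unchanged.

unchanged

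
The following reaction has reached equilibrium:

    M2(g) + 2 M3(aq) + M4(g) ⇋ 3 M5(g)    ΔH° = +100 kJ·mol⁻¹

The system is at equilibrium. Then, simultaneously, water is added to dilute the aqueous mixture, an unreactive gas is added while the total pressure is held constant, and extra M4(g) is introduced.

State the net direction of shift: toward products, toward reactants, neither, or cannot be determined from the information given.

Dilution lowers every aqueous concentration by the same factor. Δn_aq = 0 − 2 = -2, so the system shifts toward the side with more dissolved moles — to the left.
Adding inert gas at constant total pressure expands the volume and lowers every reacting partial pressure. With Δn_gas = 3 − 2 = +1, Q moves away from K toward the side with fewer gas moles, so the system shifts toward the side with more gas moles — to the right.
Adding M4 (g), a reactant, drives the reaction to the right.
The individual effects push in opposite directions; without quantitative information the net direction cannot be determined.

cannot be determined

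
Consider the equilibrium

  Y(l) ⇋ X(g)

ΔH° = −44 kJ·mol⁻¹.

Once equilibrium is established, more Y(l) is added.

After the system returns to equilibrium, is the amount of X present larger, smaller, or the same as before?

unchanged

Y is a pure liquid; its activity is 1 regardless of amount, so Q is unaffected — no shift from this change.
No net shift occurs, so the amount of X is unchanged.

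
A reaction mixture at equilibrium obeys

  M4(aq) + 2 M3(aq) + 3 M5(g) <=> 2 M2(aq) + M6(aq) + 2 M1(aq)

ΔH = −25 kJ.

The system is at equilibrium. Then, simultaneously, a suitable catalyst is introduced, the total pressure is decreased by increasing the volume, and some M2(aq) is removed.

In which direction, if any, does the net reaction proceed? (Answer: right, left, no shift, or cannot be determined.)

cannot be determined

A catalyst speeds both forward and reverse rates equally; it changes neither Q nor K — no shift from this change.
Gas moles: reactants 3, products 0 (Δn_gas = -3). Expansion shifts the system toward the side with more moles of gas — to the left.
Removing M2 (aq), a product, drives the reaction to the right.
The individual effects push in opposite directions; without quantitative information the net direction cannot be determined.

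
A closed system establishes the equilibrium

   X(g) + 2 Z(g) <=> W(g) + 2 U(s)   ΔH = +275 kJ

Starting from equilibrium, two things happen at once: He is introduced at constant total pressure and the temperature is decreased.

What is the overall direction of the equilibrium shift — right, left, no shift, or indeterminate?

left

Adding inert gas at constant total pressure expands the volume and lowers every reacting partial pressure. With Δn_gas = 1 − 3 = -2, Q moves away from K toward the side with fewer gas moles, so the system shifts toward the side with more gas moles — to the left.
The forward reaction is endothermic. Lowering T favours the exothermic direction — shift to the left.
All effects act in the same direction — net shift to the left.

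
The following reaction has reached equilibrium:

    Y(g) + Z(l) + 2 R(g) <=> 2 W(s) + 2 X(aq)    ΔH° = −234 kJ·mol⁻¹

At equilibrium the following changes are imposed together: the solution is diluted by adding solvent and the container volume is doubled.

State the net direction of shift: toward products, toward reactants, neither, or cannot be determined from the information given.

Dilution lowers every aqueous concentration by the same factor. Δn_aq = 2 − 0 = +2, so the system shifts toward the side with more dissolved moles — to the right.
Gas moles: reactants 3, products 0 (Δn_gas = -3). Expansion shifts the system toward the side with more moles of gas — to the left.
The individual effects push in opposite directions; without quantitative information the net direction cannot be determined.

cannot be determined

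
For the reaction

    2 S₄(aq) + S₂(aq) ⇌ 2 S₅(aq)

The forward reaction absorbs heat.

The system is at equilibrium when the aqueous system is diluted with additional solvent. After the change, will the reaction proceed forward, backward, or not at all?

Dilution lowers every aqueous concentration by the same factor. Δn_aq = 2 − 3 = -1, so the system shifts toward the side with more dissolved moles — to the left.

left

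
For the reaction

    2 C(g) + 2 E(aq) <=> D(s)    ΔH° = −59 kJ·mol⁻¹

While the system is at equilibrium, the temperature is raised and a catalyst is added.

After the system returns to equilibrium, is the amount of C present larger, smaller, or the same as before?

The forward reaction is exothermic. Raising T favours the endothermic direction — shift to the left.
A catalyst speeds both forward and reverse rates equally; it changes neither Q nor K — no shift from this change.
The net shift is to the left. C is a reactant, so its amount increases.

increases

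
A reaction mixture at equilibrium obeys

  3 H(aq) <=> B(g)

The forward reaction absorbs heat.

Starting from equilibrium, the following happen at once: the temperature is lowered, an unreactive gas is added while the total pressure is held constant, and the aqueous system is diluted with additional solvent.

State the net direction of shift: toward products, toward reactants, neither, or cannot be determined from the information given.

cannot be determined

The forward reaction is endothermic. Lowering T favours the exothermic direction — shift to the left.
Adding inert gas at constant total pressure expands the volume and lowers every reacting partial pressure. With Δn_gas = 1 − 0 = +1, Q moves away from K toward the side with fewer gas moles, so the system shifts toward the side with more gas moles — to the right.
Dilution lowers every aqueous concentration by the same factor. Δn_aq = 0 − 3 = -3, so the system shifts toward the side with more dissolved moles — to the left.
The individual effects push in opposite directions; without quantitative information the net direction cannot be determined.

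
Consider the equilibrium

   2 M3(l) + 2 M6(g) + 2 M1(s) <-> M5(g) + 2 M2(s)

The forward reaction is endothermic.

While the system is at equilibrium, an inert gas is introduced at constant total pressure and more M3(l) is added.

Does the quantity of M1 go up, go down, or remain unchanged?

Adding inert gas at constant total pressure expands the volume and lowers every reacting partial pressure. With Δn_gas = 1 − 2 = -1, Q moves away from K toward the side with fewer gas moles, so the system shifts toward the side with more gas moles — to the left.
M3 is a pure liquid; its activity is 1 regardless of amount, so Q is unaffected — no shift from this change.
The net shift is to the left. M1 is a reactant, so its amount increases.

increases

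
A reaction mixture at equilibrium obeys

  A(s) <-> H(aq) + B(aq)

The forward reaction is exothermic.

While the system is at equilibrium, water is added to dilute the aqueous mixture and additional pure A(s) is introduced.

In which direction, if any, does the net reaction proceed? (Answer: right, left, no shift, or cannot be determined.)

right

Dilution lowers every aqueous concentration by the same factor. Δn_aq = 2 − 0 = +2, so the system shifts toward the side with more dissolved moles — to the right.
A is a pure solid; its activity is 1 regardless of amount, so Q is unaffected — no shift from this change.
Only the nonzero effect(s) matter; the net shift is to the right.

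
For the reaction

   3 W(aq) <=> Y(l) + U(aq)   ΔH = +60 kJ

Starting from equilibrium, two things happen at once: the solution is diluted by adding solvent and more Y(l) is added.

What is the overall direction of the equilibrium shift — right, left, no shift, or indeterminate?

left

Dilution lowers every aqueous concentration by the same factor. Δn_aq = 1 − 3 = -2, so the system shifts toward the side with more dissolved moles — to the left.
Y is a pure liquid; its activity is 1 regardless of amount, so Q is unaffected — no shift from this change.
Only the nonzero effect(s) matter; the net shift is to the left.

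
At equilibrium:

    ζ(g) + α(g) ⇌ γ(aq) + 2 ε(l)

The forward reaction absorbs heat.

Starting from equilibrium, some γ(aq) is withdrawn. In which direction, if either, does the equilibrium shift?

right

Removing γ (aq), a product, drives the reaction to the right.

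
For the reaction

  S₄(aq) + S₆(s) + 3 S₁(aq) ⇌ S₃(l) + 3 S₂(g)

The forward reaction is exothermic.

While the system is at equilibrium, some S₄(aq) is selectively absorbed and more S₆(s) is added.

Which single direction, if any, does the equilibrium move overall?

left

Removing S₄ (aq), a reactant, drives the reaction to the left.
S₆ is a pure solid; its activity is 1 regardless of amount, so Q is unaffected — no shift from this change.
Only the nonzero effect(s) matter; the net shift is to the left.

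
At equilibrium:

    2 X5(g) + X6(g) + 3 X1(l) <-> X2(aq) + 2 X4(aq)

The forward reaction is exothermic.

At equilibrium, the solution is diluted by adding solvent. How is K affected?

The equilibrium constant depends only on temperature. This perturbation may move the position of equilibrium, but since T is unchanged, K itself is unchanged.

unchanged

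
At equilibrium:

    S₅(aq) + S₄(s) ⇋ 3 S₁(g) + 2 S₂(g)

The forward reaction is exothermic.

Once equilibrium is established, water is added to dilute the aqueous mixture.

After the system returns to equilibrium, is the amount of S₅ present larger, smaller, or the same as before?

increases

Dilution lowers every aqueous concentration by the same factor. Δn_aq = 0 − 1 = -1, so the system shifts toward the side with more dissolved moles — to the left.
The net shift is to the left. S₅ is a reactant, so its amount increases.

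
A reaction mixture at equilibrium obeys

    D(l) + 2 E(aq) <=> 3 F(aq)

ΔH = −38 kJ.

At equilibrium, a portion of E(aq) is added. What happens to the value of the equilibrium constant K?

unchanged

The equilibrium constant depends only on temperature. This perturbation may move the position of equilibrium, but since T is unchanged, K itself is unchanged.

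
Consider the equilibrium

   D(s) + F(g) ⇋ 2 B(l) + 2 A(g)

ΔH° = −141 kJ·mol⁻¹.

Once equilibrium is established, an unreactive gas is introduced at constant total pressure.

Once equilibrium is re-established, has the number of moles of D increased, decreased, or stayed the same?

decreases

Adding inert gas at constant total pressure expands the volume and lowers every reacting partial pressure. With Δn_gas = 2 − 1 = +1, Q moves away from K toward the side with fewer gas moles, so the system shifts toward the side with more gas moles — to the right.
The net shift is to the right. D is a reactant, so its amount decreases.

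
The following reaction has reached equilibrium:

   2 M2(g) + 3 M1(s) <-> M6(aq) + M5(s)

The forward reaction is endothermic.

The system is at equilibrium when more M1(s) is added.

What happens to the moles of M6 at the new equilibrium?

unchanged

M1 is a pure solid; its activity is 1 regardless of amount, so Q is unaffected — no shift from this change.
No net shift occurs, so the amount of M6 is unchanged.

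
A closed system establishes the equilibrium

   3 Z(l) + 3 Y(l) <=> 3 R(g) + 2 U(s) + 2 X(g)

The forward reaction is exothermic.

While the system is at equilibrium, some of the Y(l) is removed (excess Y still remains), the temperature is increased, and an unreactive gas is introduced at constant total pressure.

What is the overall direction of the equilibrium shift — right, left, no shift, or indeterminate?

cannot be determined

Y is a pure liquid; its activity is 1 regardless of amount, so Q is unaffected — no shift from this change.
The forward reaction is exothermic. Raising T favours the endothermic direction — shift to the left.
Adding inert gas at constant total pressure expands the volume and lowers every reacting partial pressure. With Δn_gas = 5 − 0 = +5, Q moves away from K toward the side with fewer gas moles, so the system shifts toward the side with more gas moles — to the right.
The individual effects push in opposite directions; without quantitative information the net direction cannot be determined.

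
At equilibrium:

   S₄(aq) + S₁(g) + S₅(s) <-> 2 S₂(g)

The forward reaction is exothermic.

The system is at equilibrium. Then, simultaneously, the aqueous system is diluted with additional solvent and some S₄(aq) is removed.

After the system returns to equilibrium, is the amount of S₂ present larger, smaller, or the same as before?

decreases

Dilution lowers every aqueous concentration by the same factor. Δn_aq = 0 − 1 = -1, so the system shifts toward the side with more dissolved moles — to the left.
Removing S₄ (aq), a reactant, drives the reaction to the left.
The net shift is to the left. S₂ is a product, so its amount decreases.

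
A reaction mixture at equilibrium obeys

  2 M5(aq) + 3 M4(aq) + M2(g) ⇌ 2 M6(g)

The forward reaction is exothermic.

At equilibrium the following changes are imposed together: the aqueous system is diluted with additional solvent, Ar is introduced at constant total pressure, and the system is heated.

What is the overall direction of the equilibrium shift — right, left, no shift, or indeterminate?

Dilution lowers every aqueous concentration by the same factor. Δn_aq = 0 − 5 = -5, so the system shifts toward the side with more dissolved moles — to the left.
Adding inert gas at constant total pressure expands the volume and lowers every reacting partial pressure. With Δn_gas = 2 − 1 = +1, Q moves away from K toward the side with fewer gas moles, so the system shifts toward the side with more gas moles — to the right.
The forward reaction is exothermic. Raising T favours the endothermic direction — shift to the left.
The individual effects push in opposite directions; without quantitative information the net direction cannot be determined.

cannot be determined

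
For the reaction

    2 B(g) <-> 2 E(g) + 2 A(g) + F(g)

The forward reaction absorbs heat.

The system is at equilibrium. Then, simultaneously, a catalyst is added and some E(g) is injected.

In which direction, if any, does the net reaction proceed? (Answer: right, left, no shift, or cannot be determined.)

A catalyst speeds both forward and reverse rates equally; it changes neither Q nor K — no shift from this change.
Adding E (g), a product, drives the reaction to the left.
Only the nonzero effect(s) matter; the net shift is to the left.

left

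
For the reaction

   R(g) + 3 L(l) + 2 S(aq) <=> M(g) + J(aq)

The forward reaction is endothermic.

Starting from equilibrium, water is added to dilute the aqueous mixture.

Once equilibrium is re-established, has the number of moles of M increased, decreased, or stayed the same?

decreases

Dilution lowers every aqueous concentration by the same factor. Δn_aq = 1 − 2 = -1, so the system shifts toward the side with more dissolved moles — to the left.
The net shift is to the left. M is a product, so its amount decreases.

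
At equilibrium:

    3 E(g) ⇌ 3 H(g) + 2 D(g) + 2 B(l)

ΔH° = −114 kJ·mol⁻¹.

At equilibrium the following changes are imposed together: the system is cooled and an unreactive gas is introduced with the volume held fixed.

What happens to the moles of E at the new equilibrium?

decreases

The forward reaction is exothermic. Lowering T favours the exothermic direction — shift to the right.
At constant volume, adding an inert gas leaves every reacting species' partial pressure unchanged, so Q is unchanged — no shift from this change.
The net shift is to the right. E is a reactant, so its amount decreases.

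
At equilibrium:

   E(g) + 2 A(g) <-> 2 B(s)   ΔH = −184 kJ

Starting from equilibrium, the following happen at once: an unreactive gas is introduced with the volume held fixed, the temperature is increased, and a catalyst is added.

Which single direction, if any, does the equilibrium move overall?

At constant volume, adding an inert gas leaves every reacting species' partial pressure unchanged, so Q is unchanged — no shift from this change.
The forward reaction is exothermic. Raising T favours the endothermic direction — shift to the left.
A catalyst speeds both forward and reverse rates equally; it changes neither Q nor K — no shift from this change.
Only the nonzero effect(s) matter; the net shift is to the left.

left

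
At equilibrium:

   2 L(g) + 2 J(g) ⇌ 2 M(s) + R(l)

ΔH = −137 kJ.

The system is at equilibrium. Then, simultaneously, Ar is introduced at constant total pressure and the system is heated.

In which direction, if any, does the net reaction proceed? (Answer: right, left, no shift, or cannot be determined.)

Adding inert gas at constant total pressure expands the volume and lowers every reacting partial pressure. With Δn_gas = 0 − 4 = -4, Q moves away from K toward the side with fewer gas moles, so the system shifts toward the side with more gas moles — to the left.
The forward reaction is exothermic. Raising T favours the endothermic direction — shift to the left.
All effects act in the same direction — net shift to the left.

left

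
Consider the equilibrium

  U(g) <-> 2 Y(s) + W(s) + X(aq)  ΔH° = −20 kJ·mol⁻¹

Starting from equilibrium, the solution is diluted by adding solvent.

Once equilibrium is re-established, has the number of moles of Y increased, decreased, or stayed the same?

Dilution lowers every aqueous concentration by the same factor. Δn_aq = 1 − 0 = +1, so the system shifts toward the side with more dissolved moles — to the right.
The net shift is to the right. Y is a product, so its amount increases.

increases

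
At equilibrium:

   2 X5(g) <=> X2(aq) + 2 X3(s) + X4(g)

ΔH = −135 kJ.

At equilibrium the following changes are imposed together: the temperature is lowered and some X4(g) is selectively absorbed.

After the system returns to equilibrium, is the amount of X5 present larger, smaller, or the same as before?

The forward reaction is exothermic. Lowering T favours the exothermic direction — shift to the right.
Removing X4 (g), a product, drives the reaction to the right.
The net shift is to the right. X5 is a reactant, so its amount decreases.

decreases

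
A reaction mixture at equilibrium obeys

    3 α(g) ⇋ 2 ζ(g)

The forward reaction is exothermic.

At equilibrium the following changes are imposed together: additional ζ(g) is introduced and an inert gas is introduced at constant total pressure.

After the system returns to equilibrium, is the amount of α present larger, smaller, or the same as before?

Adding ζ (g), a product, drives the reaction to the left.
Adding inert gas at constant total pressure expands the volume and lowers every reacting partial pressure. With Δn_gas = 2 − 3 = -1, Q moves away from K toward the side with fewer gas moles, so the system shifts toward the side with more gas moles — to the left.
The net shift is to the left. α is a reactant, so its amount increases.

increases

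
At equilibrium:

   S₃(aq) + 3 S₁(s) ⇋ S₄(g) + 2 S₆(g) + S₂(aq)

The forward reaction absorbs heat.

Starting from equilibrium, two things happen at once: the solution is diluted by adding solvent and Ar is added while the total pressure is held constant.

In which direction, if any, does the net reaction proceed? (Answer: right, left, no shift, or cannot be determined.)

right

Dilution scales every aqueous concentration by the same factor. Δn_aq = 1 − 1 = 0, so Q is unchanged — no shift.
Adding inert gas at constant total pressure expands the volume and lowers every reacting partial pressure. With Δn_gas = 3 − 0 = +3, Q moves away from K toward the side with fewer gas moles, so the system shifts toward the side with more gas moles — to the right.
Only the nonzero effect(s) matter; the net shift is to the right.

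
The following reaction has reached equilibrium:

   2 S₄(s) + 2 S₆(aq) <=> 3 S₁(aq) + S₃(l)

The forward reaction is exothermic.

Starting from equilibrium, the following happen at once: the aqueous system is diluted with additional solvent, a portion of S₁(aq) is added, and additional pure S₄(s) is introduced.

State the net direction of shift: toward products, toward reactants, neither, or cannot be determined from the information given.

Dilution lowers every aqueous concentration by the same factor. Δn_aq = 3 − 2 = +1, so the system shifts toward the side with more dissolved moles — to the right.
Adding S₁ (aq), a product, drives the reaction to the left.
S₄ is a pure solid; its activity is 1 regardless of amount, so Q is unaffected — no shift from this change.
The individual effects push in opposite directions; without quantitative information the net direction cannot be determined.

cannot be determined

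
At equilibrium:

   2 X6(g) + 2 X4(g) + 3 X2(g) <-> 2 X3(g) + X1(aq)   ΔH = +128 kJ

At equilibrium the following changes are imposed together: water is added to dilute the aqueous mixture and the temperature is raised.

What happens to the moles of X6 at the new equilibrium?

decreases

Dilution lowers every aqueous concentration by the same factor. Δn_aq = 1 − 0 = +1, so the system shifts toward the side with more dissolved moles — to the right.
The forward reaction is endothermic. Raising T favours the endothermic direction — shift to the right.
The net shift is to the right. X6 is a reactant, so its amount decreases.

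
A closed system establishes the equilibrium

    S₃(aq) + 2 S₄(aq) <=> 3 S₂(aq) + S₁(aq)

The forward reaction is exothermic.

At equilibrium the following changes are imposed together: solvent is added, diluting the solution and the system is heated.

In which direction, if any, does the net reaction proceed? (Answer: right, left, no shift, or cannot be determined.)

Dilution lowers every aqueous concentration by the same factor. Δn_aq = 4 − 3 = +1, so the system shifts toward the side with more dissolved moles — to the right.
The forward reaction is exothermic. Raising T favours the endothermic direction — shift to the left.
The individual effects push in opposite directions; without quantitative information the net direction cannot be determined.

cannot be determined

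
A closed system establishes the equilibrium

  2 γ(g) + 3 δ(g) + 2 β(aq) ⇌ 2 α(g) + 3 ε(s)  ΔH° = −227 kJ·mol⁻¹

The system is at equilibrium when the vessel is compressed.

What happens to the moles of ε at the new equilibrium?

Gas moles: reactants 5, products 2 (Δn_gas = -3). Compression shifts the system toward the side with fewer moles of gas — to the right.
The net shift is to the right. ε is a product, so its amount increases.

increases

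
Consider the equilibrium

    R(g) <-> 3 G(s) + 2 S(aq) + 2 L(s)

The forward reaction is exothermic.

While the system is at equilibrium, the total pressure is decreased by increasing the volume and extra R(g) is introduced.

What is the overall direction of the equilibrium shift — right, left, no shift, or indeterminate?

Gas moles: reactants 1, products 0 (Δn_gas = -1). Expansion shifts the system toward the side with more moles of gas — to the left.
Adding R (g), a reactant, drives the reaction to the right.
The individual effects push in opposite directions; without quantitative information the net direction cannot be determined.

cannot be determined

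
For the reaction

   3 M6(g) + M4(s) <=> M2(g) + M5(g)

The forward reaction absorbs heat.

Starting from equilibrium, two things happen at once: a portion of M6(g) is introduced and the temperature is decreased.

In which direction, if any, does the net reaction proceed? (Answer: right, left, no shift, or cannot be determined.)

cannot be determined

Adding M6 (g), a reactant, drives the reaction to the right.
The forward reaction is endothermic. Lowering T favours the exothermic direction — shift to the left.
The individual effects push in opposite directions; without quantitative information the net direction cannot be determined.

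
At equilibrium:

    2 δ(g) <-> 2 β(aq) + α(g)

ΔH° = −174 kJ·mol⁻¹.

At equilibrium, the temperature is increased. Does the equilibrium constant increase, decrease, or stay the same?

K depends on temperature via the van 't Hoff relation. The forward reaction is exothermic, so raising T decreases K.

decreases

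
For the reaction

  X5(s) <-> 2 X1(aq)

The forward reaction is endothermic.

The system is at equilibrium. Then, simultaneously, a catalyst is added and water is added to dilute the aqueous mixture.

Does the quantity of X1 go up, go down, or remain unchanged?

increases

A catalyst speeds both forward and reverse rates equally; it changes neither Q nor K — no shift from this change.
Dilution lowers every aqueous concentration by the same factor. Δn_aq = 2 − 0 = +2, so the system shifts toward the side with more dissolved moles — to the right.
The net shift is to the right. X1 is a product, so its amount increases.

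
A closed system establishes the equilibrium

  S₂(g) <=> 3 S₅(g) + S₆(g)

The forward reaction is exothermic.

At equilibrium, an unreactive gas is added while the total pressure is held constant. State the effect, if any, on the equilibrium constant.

unchanged

The equilibrium constant depends only on temperature. This perturbation may move the position of equilibrium, but since T is unchanged, K itself is unchanged.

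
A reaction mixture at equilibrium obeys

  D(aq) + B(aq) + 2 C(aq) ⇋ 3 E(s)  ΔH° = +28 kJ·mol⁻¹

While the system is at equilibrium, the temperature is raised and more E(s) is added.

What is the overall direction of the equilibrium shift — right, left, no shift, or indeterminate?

The forward reaction is endothermic. Raising T favours the endothermic direction — shift to the right.
E is a pure solid; its activity is 1 regardless of amount, so Q is unaffected — no shift from this change.
Only the nonzero effect(s) matter; the net shift is to the right.

right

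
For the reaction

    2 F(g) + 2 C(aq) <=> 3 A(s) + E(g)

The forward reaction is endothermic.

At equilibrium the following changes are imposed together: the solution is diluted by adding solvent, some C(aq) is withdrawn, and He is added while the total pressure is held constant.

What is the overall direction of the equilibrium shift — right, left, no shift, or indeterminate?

left

Dilution lowers every aqueous concentration by the same factor. Δn_aq = 0 − 2 = -2, so the system shifts toward the side with more dissolved moles — to the left.
Removing C (aq), a reactant, drives the reaction to the left.
Adding inert gas at constant total pressure expands the volume and lowers every reacting partial pressure. With Δn_gas = 1 − 2 = -1, Q moves away from K toward the side with fewer gas moles, so the system shifts toward the side with more gas moles — to the left.
All effects act in the same direction — net shift to the left.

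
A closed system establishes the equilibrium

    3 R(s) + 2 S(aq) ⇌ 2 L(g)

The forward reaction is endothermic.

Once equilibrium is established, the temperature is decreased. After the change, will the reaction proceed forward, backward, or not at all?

left

The forward reaction is endothermic. Lowering T favours the exothermic direction — shift to the left.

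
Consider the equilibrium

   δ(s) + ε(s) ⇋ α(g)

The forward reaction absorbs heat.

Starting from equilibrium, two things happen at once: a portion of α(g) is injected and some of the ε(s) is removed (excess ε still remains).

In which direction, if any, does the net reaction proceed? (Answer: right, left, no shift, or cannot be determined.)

left

Adding α (g), a product, drives the reaction to the left.
ε is a pure solid; its activity is 1 regardless of amount, so Q is unaffected — no shift from this change.
Only the nonzero effect(s) matter; the net shift is to the left.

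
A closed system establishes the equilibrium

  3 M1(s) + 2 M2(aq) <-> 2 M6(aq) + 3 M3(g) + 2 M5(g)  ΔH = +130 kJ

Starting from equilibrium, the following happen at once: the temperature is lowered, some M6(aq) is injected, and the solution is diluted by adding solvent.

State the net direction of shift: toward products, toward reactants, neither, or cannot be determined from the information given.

left

The forward reaction is endothermic. Lowering T favours the exothermic direction — shift to the left.
Adding M6 (aq), a product, drives the reaction to the left.
Dilution scales every aqueous concentration by the same factor. Δn_aq = 2 − 2 = 0, so Q is unchanged — no shift.
Only the nonzero effect(s) matter; the net shift is to the left.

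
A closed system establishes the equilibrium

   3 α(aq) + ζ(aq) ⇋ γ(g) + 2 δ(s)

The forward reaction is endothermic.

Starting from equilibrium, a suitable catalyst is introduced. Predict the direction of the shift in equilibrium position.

A catalyst speeds both forward and reverse rates equally; it changes neither Q nor K — no shift from this change.

no shift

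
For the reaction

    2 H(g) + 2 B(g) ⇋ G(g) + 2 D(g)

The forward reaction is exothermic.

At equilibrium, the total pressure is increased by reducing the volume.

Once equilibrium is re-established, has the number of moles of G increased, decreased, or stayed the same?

increases

Gas moles: reactants 4, products 3 (Δn_gas = -1). Compression shifts the system toward the side with fewer moles of gas — to the right.
The net shift is to the right. G is a product, so its amount increases.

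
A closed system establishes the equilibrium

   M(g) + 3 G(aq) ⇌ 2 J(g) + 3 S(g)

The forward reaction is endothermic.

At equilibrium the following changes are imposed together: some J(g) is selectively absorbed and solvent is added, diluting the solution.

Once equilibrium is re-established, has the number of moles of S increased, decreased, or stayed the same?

cannot be determined

Removing J (g), a product, drives the reaction to the right.
Dilution lowers every aqueous concentration by the same factor. Δn_aq = 0 − 3 = -3, so the system shifts toward the side with more dissolved moles — to the left.
The two effects oppose each other, so the net shift — and hence the change in S — cannot be determined from the given information.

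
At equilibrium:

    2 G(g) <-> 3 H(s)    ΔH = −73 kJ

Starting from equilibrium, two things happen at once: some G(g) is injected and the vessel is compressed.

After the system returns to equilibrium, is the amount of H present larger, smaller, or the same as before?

increases

Adding G (g), a reactant, drives the reaction to the right.
Gas moles: reactants 2, products 0 (Δn_gas = -2). Compression shifts the system toward the side with fewer moles of gas — to the right.
The net shift is to the right. H is a product, so its amount increases.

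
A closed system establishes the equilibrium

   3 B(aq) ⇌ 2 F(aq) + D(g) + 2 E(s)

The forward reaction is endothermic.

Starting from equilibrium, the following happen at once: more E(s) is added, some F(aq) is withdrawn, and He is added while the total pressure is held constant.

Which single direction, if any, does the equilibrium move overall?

right

E is a pure solid; its activity is 1 regardless of amount, so Q is unaffected — no shift from this change.
Removing F (aq), a product, drives the reaction to the right.
Adding inert gas at constant total pressure expands the volume and lowers every reacting partial pressure. With Δn_gas = 1 − 0 = +1, Q moves away from K toward the side with fewer gas moles, so the system shifts toward the side with more gas moles — to the right.
Only the nonzero effect(s) matter; the net shift is to the right.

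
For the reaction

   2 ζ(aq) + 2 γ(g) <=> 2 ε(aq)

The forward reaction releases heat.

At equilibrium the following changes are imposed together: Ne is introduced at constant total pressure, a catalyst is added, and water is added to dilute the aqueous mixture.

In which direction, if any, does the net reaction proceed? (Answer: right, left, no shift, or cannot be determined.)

left

Adding inert gas at constant total pressure expands the volume and lowers every reacting partial pressure. With Δn_gas = 0 − 2 = -2, Q moves away from K toward the side with fewer gas moles, so the system shifts toward the side with more gas moles — to the left.
A catalyst speeds both forward and reverse rates equally; it changes neither Q nor K — no shift from this change.
Dilution scales every aqueous concentration by the same factor. Δn_aq = 2 − 2 = 0, so Q is unchanged — no shift.
Only the nonzero effect(s) matter; the net shift is to the left.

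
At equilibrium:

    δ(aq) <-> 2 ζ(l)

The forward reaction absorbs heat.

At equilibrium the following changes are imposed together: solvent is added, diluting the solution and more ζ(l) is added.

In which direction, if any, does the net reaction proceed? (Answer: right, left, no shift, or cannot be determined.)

left

Dilution lowers every aqueous concentration by the same factor. Δn_aq = 0 − 1 = -1, so the system shifts toward the side with more dissolved moles — to the left.
ζ is a pure liquid; its activity is 1 regardless of amount, so Q is unaffected — no shift from this change.
Only the nonzero effect(s) matter; the net shift is to the left.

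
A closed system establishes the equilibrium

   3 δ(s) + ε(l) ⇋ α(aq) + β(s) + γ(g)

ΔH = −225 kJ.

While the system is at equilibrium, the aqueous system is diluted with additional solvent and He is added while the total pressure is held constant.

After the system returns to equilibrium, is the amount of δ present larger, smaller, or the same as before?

decreases

Dilution lowers every aqueous concentration by the same factor. Δn_aq = 1 − 0 = +1, so the system shifts toward the side with more dissolved moles — to the right.
Adding inert gas at constant total pressure expands the volume and lowers every reacting partial pressure. With Δn_gas = 1 − 0 = +1, Q moves away from K toward the side with fewer gas moles, so the system shifts toward the side with more gas moles — to the right.
The net shift is to the right. δ is a reactant, so its amount decreases.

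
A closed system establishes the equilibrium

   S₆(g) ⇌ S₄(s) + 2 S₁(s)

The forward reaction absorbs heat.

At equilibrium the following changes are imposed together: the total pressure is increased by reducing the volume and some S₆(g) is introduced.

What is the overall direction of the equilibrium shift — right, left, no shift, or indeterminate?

right

Gas moles: reactants 1, products 0 (Δn_gas = -1). Compression shifts the system toward the side with fewer moles of gas — to the right.
Adding S₆ (g), a reactant, drives the reaction to the right.
All effects act in the same direction — net shift to the right.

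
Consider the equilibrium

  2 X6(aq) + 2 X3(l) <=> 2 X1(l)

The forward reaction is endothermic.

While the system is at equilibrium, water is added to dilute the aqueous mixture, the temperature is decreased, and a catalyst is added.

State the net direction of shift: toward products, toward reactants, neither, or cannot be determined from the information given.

left

Dilution lowers every aqueous concentration by the same factor. Δn_aq = 0 − 2 = -2, so the system shifts toward the side with more dissolved moles — to the left.
The forward reaction is endothermic. Lowering T favours the exothermic direction — shift to the left.
A catalyst speeds both forward and reverse rates equally; it changes neither Q nor K — no shift from this change.
Only the nonzero effect(s) matter; the net shift is to the left.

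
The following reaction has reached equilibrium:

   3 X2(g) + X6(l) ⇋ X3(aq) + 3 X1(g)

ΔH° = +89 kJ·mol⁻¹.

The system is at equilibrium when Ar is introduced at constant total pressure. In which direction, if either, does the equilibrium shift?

Adding inert gas at constant total pressure expands the volume, scaling every reacting partial pressure by the same factor. Δn_gas = 3 − 3 = 0, so Q is unchanged — no shift.

no shift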